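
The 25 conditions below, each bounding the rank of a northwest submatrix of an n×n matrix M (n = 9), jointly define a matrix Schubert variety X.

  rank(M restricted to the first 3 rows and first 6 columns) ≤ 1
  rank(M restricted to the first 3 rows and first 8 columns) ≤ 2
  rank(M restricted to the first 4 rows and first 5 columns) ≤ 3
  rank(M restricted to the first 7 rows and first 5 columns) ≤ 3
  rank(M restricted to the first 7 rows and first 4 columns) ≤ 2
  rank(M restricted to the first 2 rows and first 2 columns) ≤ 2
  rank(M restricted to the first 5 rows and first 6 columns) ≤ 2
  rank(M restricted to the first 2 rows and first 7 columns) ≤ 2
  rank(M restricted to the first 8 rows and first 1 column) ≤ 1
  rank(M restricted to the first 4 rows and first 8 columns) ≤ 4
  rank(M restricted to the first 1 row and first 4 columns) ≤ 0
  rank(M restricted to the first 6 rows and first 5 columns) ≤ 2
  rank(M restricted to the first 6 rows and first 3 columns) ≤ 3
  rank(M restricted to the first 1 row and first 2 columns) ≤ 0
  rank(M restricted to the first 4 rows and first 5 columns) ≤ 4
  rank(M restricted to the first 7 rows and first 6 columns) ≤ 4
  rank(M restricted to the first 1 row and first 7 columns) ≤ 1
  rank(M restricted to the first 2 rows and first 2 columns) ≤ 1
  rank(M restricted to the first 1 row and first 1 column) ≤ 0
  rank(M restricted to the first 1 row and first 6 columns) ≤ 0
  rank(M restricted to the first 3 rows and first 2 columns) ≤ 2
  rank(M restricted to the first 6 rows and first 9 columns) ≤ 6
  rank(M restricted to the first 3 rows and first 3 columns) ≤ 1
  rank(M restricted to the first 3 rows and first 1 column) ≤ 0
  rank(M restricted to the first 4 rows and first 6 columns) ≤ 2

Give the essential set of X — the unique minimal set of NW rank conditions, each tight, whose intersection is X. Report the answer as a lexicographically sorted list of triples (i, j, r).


Computing R[i][j] = min implied NW-rank bound (n=9, 25 conditions):

  i=1: 0  0  0  0  0  0  1  1  1
  i=2: 0  1  1  1  1  1  2  2  2
  i=3: 0  1  1  1  1  1  2  2  3
  i=4: 1  2  2  2  2  2  3  3  4
  i=5: 1  2  2  2  2  2  3  4  5
  i=6: 1  2  2  2  2  3  4  5  6
  i=7: 1  2  2  2  3  4  5  6  7
  i=8: 1  2  3  3  4  5  6  7  8
  i=9: 1  2  3  4  5  6  7  8  9

the unique w with this rank table is (7, 2, 9, 1, 8, 6, 5, 3, 4).

7 SE-corners of the 22-cell Rothe diagram give Ess(w):

[(1, 6, 0), (3, 1, 0), (3, 6, 1), (3, 8, 2), (5, 6, 2), (6, 5, 2), (7, 4, 2)]


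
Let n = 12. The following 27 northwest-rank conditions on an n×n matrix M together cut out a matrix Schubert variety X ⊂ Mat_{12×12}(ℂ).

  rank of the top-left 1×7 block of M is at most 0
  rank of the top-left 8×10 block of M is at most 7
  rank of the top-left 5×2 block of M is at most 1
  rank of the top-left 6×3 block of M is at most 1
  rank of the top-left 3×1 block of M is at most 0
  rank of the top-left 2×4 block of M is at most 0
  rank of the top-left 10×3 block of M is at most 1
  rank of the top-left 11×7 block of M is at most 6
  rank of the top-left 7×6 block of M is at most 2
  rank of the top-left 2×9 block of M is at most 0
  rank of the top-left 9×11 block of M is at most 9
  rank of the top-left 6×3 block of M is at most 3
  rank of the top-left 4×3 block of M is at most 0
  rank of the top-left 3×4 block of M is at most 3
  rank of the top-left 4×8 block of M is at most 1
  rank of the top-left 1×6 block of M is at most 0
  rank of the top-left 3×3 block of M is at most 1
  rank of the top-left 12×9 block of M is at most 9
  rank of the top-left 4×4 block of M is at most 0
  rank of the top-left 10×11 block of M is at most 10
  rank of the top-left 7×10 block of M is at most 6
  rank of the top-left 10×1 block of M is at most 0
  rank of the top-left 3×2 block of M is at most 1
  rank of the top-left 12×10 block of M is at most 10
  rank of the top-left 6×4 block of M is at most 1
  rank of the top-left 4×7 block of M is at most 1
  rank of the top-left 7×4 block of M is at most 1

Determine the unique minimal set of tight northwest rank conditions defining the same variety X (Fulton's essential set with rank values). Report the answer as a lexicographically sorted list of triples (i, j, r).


The tightest implied rank at each (i,j), from the 27 conditions:

  row 1: 0, 0, 0, 0, 0, 0, 0, 0, 0, 1, 1, 1
  row 2: 0, 0, 0, 0, 0, 0, 0, 0, 0, 1, 2, 2
  row 3: 0, 0, 0, 0, 1, 1, 1, 1, 1, 2, 3, 3
  row 4: 0, 0, 0, 0, 1, 1, 1, 1, 2, 3, 4, 4
  row 5: 0, 1, 1, 1, 2, 2, 2, 2, 3, 4, 5, 5
  row 6: 0, 1, 1, 1, 2, 2, 3, 3, 4, 5, 6, 6
  row 7: 0, 1, 1, 1, 2, 2, 3, 4, 5, 6, 7, 7
  row 8: 0, 1, 1, 2, 3, 3, 4, 5, 6, 7, 8, 8
  row 9: 0, 1, 1, 2, 3, 4, 5, 6, 7, 8, 9, 9
  row 10: 0, 1, 1, 2, 3, 4, 5, 6, 7, 8, 9, 10
  row 11: 1, 2, 2, 3, 4, 5, 6, 7, 8, 9, 10, 11
  row 12: 1, 2, 3, 4, 5, 6, 7, 8, 9, 10, 11, 12

reading off 1-entries of Δ²R: w = (10, 11, 5, 9, 2, 7, 8, 4, 6, 12, 1, 3).

Rothe diagram D(w) (44 cells), 7 SE-corners (essential conditions):

[(2, 9, 0), (4, 4, 0), (4, 8, 1), (7, 4, 1), (7, 6, 2), (10, 1, 0), (10, 3, 1)]


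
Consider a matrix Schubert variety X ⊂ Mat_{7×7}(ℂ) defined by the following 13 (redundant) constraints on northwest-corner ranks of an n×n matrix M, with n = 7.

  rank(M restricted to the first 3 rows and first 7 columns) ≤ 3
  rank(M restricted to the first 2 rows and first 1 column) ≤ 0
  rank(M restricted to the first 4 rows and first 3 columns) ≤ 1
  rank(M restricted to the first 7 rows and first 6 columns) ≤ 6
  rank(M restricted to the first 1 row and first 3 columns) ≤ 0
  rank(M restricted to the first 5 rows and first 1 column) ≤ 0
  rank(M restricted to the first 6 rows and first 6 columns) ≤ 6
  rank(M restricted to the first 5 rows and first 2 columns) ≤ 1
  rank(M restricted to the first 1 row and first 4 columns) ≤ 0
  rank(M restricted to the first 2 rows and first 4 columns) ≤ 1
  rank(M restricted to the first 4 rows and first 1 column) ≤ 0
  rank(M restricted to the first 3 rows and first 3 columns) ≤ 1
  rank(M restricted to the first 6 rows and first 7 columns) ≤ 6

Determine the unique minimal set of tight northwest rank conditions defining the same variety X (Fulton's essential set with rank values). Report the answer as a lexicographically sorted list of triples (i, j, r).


Rank table r_w(7×7) implied by the 13 constraints:

  row 1: 0 | 0 | 0 | 0 | 1 | 1 | 1
  row 2: 0 | 1 | 1 | 1 | 2 | 2 | 2
  row 3: 0 | 1 | 1 | 2 | 3 | 3 | 3
  row 4: 0 | 1 | 1 | 2 | 3 | 4 | 4
  row 5: 0 | 1 | 2 | 3 | 4 | 5 | 5
  row 6: 1 | 2 | 3 | 4 | 5 | 6 | 6
  row 7: 1 | 2 | 3 | 4 | 5 | 6 | 7

giving w = (5, 2, 4, 6, 3, 1, 7) via Δ²R.

Fulton essential set (3 of the 10 Rothe cells):

[(1, 4, 0), (4, 3, 1), (5, 1, 0)]


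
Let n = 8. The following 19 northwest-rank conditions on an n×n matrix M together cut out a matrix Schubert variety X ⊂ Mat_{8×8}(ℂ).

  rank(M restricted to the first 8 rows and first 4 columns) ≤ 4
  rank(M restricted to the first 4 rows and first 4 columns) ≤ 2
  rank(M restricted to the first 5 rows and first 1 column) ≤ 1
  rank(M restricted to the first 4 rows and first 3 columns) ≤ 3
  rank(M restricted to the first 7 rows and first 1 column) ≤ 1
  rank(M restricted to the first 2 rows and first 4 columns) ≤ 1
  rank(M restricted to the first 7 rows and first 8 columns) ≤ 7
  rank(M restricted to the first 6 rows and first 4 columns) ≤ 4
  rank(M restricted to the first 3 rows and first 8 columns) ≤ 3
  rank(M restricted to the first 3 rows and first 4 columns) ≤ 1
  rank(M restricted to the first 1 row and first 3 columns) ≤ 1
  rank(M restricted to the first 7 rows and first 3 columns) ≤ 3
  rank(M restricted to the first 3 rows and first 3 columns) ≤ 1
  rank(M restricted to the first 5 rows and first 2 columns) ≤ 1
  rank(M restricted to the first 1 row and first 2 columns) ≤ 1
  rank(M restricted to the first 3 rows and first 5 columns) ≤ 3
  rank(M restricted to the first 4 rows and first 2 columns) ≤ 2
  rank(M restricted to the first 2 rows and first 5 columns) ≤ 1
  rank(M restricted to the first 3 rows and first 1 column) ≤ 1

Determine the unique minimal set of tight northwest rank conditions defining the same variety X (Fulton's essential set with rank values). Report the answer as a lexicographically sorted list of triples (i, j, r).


The tightest implied rank at each (i,j), from the 19 conditions:

  R[1]: 1  1  1  1  1  1  1  1
  R[2]: 1  1  1  1  1  2  2  2
  R[3]: 1  1  1  1  2  3  3  3
  R[4]: 1  1  2  2  3  4  4  4
  R[5]: 1  1  2  3  4  5  5  5
  R[6]: 1  2  3  4  5  6  6  6
  R[7]: 1  2  3  4  5  6  7  7
  R[8]: 1  2  3  4  5  6  7  8

the unique w with this rank table is (1, 6, 5, 3, 4, 2, 7, 8).

3 SE-corners of the 9-cell Rothe diagram give Ess(w):

[(2, 5, 1), (3, 4, 1), (5, 2, 1)]


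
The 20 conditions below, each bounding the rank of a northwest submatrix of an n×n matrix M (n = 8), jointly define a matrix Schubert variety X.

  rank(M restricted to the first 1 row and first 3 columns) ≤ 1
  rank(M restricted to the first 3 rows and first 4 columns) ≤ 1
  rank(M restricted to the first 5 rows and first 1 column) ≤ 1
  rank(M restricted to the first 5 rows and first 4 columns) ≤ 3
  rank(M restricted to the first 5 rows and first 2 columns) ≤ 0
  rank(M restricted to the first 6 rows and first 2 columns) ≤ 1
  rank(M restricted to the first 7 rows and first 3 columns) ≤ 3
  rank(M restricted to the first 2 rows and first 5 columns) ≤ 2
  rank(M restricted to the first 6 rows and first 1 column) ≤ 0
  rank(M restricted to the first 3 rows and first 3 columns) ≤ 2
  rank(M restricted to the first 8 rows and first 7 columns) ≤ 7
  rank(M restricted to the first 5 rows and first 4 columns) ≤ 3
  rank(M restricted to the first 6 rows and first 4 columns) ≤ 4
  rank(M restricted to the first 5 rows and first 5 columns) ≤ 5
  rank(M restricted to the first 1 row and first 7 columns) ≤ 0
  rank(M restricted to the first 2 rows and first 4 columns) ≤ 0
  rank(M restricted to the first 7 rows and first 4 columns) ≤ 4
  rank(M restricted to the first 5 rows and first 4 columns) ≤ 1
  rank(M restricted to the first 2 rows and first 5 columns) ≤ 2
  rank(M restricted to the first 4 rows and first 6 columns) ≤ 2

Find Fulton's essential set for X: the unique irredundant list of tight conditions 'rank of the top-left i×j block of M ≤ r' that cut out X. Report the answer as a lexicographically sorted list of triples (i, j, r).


Rank table r_w(8×8) implied by the 20 constraints:

  0, 0, 0, 0, 0, 0, 0, 1
  0, 0, 0, 0, 1, 1, 1, 2
  0, 0, 1, 1, 2, 2, 2, 3
  0, 0, 1, 1, 2, 2, 3, 4
  0, 0, 1, 1, 2, 3, 4, 5
  0, 1, 2, 2, 3, 4, 5, 6
  1, 2, 3, 3, 4, 5, 6, 7
  1, 2, 3, 4, 5, 6, 7, 8

second differences of R give the permutation w = (8, 5, 3, 7, 6, 2, 1, 4).

D(w) has 21 cells with 6 SE-corners; essential set:

[(1, 7, 0), (2, 4, 0), (4, 6, 2), (5, 2, 0), (5, 4, 1), (6, 1, 0)]


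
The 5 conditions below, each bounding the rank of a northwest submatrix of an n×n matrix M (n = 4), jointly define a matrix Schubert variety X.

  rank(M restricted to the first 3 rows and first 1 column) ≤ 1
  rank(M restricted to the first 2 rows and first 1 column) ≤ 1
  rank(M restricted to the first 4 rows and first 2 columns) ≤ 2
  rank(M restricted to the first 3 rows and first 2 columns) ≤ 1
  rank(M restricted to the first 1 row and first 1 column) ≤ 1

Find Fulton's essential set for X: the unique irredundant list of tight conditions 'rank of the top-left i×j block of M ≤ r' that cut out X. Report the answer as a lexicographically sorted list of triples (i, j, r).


Recovering R(i,j) via the rank-extension bound from the 5 conditions:

  R[1]: 1 | 1 | 1 | 1
  R[2]: 1 | 1 | 2 | 2
  R[3]: 1 | 1 | 2 | 3
  R[4]: 1 | 2 | 3 | 4

the unique w with this rank table is (1, 3, 4, 2).

Rothe diagram D(w) (2 cells), 1 SE-corner (essential condition):

[(3, 2, 1)]


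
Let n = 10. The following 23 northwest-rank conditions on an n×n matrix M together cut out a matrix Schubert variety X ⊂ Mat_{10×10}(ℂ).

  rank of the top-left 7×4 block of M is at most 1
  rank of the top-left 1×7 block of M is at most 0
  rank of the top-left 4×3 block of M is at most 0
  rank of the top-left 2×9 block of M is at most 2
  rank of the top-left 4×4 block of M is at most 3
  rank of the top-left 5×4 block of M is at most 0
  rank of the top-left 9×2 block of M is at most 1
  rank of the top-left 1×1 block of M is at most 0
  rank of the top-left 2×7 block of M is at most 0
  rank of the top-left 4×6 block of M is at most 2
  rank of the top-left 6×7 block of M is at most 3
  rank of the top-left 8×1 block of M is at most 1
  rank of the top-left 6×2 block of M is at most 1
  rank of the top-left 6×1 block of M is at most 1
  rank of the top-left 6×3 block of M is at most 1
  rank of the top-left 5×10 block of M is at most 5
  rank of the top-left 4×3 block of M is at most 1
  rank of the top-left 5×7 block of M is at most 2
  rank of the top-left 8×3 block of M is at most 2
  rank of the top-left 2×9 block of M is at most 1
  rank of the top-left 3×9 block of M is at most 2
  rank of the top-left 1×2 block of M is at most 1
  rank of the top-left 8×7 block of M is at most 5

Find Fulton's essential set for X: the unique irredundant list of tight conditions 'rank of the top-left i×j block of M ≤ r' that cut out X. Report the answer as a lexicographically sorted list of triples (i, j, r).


Computing R[i][j] = min implied NW-rank bound (n=10, 23 conditions):

  0  0  0  0  0  0  0  1  1  1
  0  0  0  0  0  0  0  1  1  2
  0  0  0  0  1  1  1  2  2  3
  0  0  0  0  1  2  2  3  3  4
  0  0  0  0  1  2  2  3  4  5
  1  1  1  1  2  3  3  4  5  6
  1  1  1  1  2  3  4  5  6  7
  1  1  2  2  3  4  5  6  7  8
  1  1  2  3  4  5  6  7  8  9
  1  2  3  4  5  6  7  8  9  10

so w = (8, 10, 5, 6, 9, 1, 7, 3, 4, 2).

Rothe diagram D(w) (33 cells), 6 SE-corners (essential conditions):

[(2, 7, 0), (2, 9, 1), (5, 4, 0), (5, 7, 2), (7, 4, 1), (9, 2, 1)]


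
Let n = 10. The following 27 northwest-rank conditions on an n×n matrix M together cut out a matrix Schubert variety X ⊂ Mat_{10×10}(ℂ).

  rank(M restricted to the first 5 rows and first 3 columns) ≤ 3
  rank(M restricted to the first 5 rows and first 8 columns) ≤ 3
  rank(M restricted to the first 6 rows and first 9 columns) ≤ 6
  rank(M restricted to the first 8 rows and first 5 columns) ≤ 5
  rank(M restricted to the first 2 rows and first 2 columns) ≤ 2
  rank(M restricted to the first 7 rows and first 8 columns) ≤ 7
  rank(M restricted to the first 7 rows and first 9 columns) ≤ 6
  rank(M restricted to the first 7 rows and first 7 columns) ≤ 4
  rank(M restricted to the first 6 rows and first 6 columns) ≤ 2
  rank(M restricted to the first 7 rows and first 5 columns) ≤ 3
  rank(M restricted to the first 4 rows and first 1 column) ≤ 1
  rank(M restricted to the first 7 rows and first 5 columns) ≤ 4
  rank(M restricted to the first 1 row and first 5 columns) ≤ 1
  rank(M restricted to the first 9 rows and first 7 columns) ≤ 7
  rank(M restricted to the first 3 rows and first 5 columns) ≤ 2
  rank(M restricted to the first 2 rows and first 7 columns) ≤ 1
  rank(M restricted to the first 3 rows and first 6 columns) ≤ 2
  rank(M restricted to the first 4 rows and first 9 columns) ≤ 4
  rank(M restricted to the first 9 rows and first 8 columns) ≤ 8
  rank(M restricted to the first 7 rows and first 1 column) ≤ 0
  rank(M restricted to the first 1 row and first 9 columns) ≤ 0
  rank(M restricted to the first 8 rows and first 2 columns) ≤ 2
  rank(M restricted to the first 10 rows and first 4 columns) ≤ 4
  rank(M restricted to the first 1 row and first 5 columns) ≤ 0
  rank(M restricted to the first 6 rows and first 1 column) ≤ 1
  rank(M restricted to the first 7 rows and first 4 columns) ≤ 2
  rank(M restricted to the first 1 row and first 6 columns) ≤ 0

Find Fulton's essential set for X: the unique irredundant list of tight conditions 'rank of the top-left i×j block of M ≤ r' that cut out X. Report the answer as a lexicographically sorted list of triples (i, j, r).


The tightest implied rank at each (i,j), from the 27 conditions:

  R[1]: 0, 0, 0, 0, 0, 0, 0, 0, 0, 1
  R[2]: 0, 1, 1, 1, 1, 1, 1, 1, 1, 2
  R[3]: 0, 1, 2, 2, 2, 2, 2, 2, 2, 3
  R[4]: 0, 1, 2, 2, 2, 2, 3, 3, 3, 4
  R[5]: 0, 1, 2, 2, 2, 2, 3, 3, 4, 5
  R[6]: 0, 1, 2, 2, 2, 2, 3, 4, 5, 6
  R[7]: 0, 1, 2, 2, 3, 3, 4, 5, 6, 7
  R[8]: 1, 2, 3, 3, 4, 4, 5, 6, 7, 8
  R[9]: 1, 2, 3, 4, 5, 5, 6, 7, 8, 9
  R[10]: 1, 2, 3, 4, 5, 6, 7, 8, 9, 10

reading off 1-entries of Δ²R: w = (10, 2, 3, 7, 9, 8, 5, 1, 4, 6).

|D(w)|=26, |Ess(w)|=5:

[(1, 9, 0), (5, 8, 3), (6, 6, 2), (7, 1, 0), (7, 4, 2)]


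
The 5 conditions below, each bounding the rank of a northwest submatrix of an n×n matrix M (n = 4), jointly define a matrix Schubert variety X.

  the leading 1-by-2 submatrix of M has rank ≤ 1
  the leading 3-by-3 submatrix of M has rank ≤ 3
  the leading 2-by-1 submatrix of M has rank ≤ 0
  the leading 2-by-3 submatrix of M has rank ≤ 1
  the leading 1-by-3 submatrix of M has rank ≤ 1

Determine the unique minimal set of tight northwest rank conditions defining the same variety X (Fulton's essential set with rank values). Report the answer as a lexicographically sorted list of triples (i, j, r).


The tightest implied rank at each (i,j), from the 5 conditions:

  row 1: 0  1  1  1
  row 2: 0  1  1  2
  row 3: 1  2  2  3
  row 4: 1  2  3  4

so w = (2, 4, 1, 3).

ℓ(w)=3; the 2 essential cells (i,j,r):

[(2, 1, 0), (2, 3, 1)]


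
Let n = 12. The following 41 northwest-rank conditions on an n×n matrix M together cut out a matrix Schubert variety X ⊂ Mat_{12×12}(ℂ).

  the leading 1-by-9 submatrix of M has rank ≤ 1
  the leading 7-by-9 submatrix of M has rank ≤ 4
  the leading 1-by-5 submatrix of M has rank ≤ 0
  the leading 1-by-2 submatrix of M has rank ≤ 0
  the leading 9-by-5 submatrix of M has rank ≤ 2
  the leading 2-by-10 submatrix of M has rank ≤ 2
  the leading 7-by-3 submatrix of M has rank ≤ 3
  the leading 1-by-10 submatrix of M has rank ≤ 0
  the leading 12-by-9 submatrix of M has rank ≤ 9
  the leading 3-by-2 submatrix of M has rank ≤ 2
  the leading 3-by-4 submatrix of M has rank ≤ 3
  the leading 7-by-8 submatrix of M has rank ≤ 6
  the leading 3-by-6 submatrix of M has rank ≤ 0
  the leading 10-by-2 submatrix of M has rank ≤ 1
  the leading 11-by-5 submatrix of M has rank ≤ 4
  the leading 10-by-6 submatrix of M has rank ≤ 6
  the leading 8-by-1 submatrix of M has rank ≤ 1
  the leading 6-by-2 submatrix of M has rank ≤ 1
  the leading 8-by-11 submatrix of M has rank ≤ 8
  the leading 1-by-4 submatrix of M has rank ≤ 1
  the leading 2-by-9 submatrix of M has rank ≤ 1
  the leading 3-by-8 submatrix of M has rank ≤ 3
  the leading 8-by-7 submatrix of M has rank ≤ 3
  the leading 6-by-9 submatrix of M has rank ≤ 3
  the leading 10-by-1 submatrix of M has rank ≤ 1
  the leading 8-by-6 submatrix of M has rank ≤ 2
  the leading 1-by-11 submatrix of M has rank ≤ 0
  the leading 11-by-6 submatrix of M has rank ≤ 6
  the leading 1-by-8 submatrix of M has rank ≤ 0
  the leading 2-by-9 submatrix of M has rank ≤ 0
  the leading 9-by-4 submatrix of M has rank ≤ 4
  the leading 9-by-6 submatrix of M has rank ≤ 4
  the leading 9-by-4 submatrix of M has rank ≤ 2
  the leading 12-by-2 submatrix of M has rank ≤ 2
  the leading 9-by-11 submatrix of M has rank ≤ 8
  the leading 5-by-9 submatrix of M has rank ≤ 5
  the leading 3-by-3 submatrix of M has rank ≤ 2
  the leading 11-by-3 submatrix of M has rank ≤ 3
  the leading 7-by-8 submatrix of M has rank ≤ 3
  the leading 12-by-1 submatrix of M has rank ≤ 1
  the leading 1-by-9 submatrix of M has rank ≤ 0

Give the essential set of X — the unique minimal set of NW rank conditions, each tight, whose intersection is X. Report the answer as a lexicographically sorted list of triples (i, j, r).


The tightest implied rank at each (i,j), from the 41 conditions:

  R[1]: 0, 0, 0, 0, 0, 0, 0, 0, 0, 0, 0, 1
  R[2]: 0, 0, 0, 0, 0, 0, 0, 0, 0, 1, 1, 2
  R[3]: 0, 0, 0, 0, 0, 0, 1, 1, 1, 2, 2, 3
  R[4]: 1, 1, 1, 1, 1, 1, 2, 2, 2, 3, 3, 4
  R[5]: 1, 1, 2, 2, 2, 2, 3, 3, 3, 4, 4, 5
  R[6]: 1, 1, 2, 2, 2, 2, 3, 3, 3, 4, 5, 6
  R[7]: 1, 1, 2, 2, 2, 2, 3, 3, 4, 5, 6, 7
  R[8]: 1, 1, 2, 2, 2, 2, 3, 4, 5, 6, 7, 8
  R[9]: 1, 1, 2, 2, 2, 3, 4, 5, 6, 7, 8, 9
  R[10]: 1, 1, 2, 3, 3, 4, 5, 6, 7, 8, 9, 10
  R[11]: 1, 2, 3, 4, 4, 5, 6, 7, 8, 9, 10, 11
  R[12]: 1, 2, 3, 4, 5, 6, 7, 8, 9, 10, 11, 12

reading off 1-entries of Δ²R: w = (12, 10, 7, 1, 3, 11, 9, 8, 6, 4, 2, 5).

ℓ(w)=46; the 8 essential cells (i,j,r):

[(1, 11, 0), (2, 9, 0), (3, 6, 0), (6, 9, 3), (7, 8, 3), (8, 6, 2), (9, 5, 2), (10, 2, 1)]


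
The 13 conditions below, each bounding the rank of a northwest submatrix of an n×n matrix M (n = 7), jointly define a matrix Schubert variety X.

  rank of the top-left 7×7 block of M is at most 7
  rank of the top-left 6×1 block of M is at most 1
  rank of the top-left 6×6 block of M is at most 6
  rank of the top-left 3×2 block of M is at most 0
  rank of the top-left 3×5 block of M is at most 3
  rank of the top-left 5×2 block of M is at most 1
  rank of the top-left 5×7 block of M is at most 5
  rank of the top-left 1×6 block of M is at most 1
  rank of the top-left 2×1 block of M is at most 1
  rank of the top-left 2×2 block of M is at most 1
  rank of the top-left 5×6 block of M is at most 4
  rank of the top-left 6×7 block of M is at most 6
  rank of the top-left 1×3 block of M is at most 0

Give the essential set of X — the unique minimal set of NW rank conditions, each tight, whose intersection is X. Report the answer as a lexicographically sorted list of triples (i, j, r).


Reconstructing r_w from the 13 given conditions:

  i=1: 0, 0, 0, 1, 1, 1, 1
  i=2: 0, 0, 1, 2, 2, 2, 2
  i=3: 0, 0, 1, 2, 3, 3, 3
  i=4: 1, 1, 2, 3, 4, 4, 4
  i=5: 1, 1, 2, 3, 4, 4, 5
  i=6: 1, 2, 3, 4, 5, 5, 6
  i=7: 1, 2, 3, 4, 5, 6, 7

so w = (4, 3, 5, 1, 7, 2, 6).

Fulton essential set (4 of the 9 Rothe cells):

[(1, 3, 0), (3, 2, 0), (5, 2, 1), (5, 6, 4)]


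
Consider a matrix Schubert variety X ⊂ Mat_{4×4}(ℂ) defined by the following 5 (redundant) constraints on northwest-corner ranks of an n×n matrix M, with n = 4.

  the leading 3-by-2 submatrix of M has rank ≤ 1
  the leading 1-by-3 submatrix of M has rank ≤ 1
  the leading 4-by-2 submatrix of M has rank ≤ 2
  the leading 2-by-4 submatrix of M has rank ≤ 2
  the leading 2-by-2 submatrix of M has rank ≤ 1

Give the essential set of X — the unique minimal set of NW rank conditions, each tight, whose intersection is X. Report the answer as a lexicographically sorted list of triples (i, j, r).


The tightest implied rank at each (i,j), from the 5 conditions:

  1 | 1 | 1 | 1
  1 | 1 | 2 | 2
  1 | 1 | 2 | 3
  1 | 2 | 3 | 4

so w = (1, 3, 4, 2).

D(w) has 2 cells with 1 SE-corner; essential set:

[(3, 2, 1)]


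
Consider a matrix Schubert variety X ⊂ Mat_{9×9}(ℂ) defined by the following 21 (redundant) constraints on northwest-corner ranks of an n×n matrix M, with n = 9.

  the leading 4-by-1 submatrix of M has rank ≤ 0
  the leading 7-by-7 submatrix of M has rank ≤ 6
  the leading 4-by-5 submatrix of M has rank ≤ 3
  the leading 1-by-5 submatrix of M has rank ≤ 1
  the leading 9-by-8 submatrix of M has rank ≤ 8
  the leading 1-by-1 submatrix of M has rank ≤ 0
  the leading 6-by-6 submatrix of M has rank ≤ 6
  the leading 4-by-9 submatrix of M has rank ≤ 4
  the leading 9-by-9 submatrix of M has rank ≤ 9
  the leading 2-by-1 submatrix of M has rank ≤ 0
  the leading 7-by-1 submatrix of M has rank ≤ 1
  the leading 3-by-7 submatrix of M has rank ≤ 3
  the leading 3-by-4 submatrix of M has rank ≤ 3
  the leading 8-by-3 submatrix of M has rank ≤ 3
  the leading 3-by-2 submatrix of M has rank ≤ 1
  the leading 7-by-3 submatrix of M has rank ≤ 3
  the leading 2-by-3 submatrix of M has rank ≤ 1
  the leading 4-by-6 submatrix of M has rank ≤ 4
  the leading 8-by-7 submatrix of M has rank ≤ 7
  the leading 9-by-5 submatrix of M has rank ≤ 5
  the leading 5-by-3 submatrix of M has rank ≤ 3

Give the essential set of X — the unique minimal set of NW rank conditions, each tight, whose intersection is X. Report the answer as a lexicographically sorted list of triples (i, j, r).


Propagating the 21 rank bounds to every northwest block:

  0  1  1  1  1  1  1  1  1
  0  1  1  2  2  2  2  2  2
  0  1  2  3  3  3  3  3  3
  0  1  2  3  3  4  4  4  4
  1  2  3  4  4  5  5  5  5
  1  2  3  4  5  6  6  6  6
  1  2  3  4  5  6  6  7  7
  1  2  3  4  5  6  7  8  8
  1  2  3  4  5  6  7  8  9

the unique w with this rank table is (2, 4, 3, 6, 1, 5, 8, 7, 9).

Rothe diagram D(w) (7 cells), 4 SE-corners (essential conditions):

[(2, 3, 1), (4, 1, 0), (4, 5, 3), (7, 7, 6)]


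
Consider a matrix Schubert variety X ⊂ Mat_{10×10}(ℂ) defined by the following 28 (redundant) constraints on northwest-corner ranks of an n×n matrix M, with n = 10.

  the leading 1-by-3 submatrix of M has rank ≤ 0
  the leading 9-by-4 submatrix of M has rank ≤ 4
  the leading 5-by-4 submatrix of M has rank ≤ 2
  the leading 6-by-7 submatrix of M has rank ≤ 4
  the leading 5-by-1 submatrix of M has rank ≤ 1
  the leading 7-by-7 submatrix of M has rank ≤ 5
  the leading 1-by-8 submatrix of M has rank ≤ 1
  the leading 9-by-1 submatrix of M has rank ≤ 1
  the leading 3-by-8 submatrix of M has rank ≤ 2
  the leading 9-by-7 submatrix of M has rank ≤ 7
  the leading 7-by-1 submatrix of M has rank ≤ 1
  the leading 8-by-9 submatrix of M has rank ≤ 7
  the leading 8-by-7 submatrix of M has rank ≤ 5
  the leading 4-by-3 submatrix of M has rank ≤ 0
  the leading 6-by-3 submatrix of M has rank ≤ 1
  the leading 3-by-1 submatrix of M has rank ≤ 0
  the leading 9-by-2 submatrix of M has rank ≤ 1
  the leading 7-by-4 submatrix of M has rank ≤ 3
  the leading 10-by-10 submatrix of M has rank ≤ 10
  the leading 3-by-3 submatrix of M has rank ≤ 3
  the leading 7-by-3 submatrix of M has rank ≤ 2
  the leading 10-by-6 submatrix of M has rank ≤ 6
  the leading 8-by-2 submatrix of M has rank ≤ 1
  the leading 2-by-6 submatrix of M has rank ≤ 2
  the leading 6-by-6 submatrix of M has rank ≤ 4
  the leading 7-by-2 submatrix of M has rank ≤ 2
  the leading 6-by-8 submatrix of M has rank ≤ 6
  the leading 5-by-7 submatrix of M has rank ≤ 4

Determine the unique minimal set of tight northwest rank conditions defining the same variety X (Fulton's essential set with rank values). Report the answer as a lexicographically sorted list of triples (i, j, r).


The tightest implied rank at each (i,j), from the 28 conditions:

  0 0 0 1 1 1 1 1 1 1
  0 0 0 1 2 2 2 2 2 2
  0 0 0 1 2 2 2 2 3 3
  0 0 0 1 2 3 3 3 4 4
  1 1 1 2 3 4 4 4 5 5
  1 1 1 2 3 4 4 5 6 6
  1 1 2 3 4 5 5 6 7 7
  1 1 2 3 4 5 5 6 7 8
  1 1 2 3 4 5 6 7 8 9
  1 2 3 4 5 6 7 8 9 10

reading off 1-entries of Δ²R: w = (4, 5, 9, 6, 1, 8, 3, 10, 7, 2).

D(w) has 22 cells with 6 SE-corners; essential set:

[(3, 8, 2), (4, 3, 0), (6, 3, 1), (6, 7, 4), (8, 7, 5), (9, 2, 1)]


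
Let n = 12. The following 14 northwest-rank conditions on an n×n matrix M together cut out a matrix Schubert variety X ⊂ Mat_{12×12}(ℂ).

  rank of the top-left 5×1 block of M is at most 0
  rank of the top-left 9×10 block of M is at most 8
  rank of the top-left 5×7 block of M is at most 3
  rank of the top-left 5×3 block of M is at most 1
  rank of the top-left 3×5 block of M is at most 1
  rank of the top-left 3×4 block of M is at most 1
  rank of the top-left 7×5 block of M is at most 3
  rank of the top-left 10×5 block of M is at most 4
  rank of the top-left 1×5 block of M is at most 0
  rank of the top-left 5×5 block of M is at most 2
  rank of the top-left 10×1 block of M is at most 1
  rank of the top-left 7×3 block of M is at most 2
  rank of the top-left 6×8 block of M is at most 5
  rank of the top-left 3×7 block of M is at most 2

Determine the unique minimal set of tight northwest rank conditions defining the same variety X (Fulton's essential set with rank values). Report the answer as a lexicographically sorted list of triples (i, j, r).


Propagating the 14 rank bounds to every northwest block:

  i=1: 0 0 0 0 0 1 1 1 1 1 1 1
  i=2: 0 1 1 1 1 2 2 2 2 2 2 2
  i=3: 0 1 1 1 1 2 2 3 3 3 3 3
  i=4: 0 1 1 2 2 3 3 4 4 4 4 4
  i=5: 0 1 1 2 2 3 3 4 5 5 5 5
  i=6: 1 2 2 3 3 4 4 5 6 6 6 6
  i=7: 1 2 2 3 3 4 5 6 7 7 7 7
  i=8: 1 2 3 4 4 5 6 7 8 8 8 8
  i=9: 1 2 3 4 4 5 6 7 8 8 9 9
  i=10: 1 2 3 4 4 5 6 7 8 9 10 10
  i=11: 1 2 3 4 5 6 7 8 9 10 11 11
  i=12: 1 2 3 4 5 6 7 8 9 10 11 12

hence w(1..12) = (6, 2, 8, 4, 9, 1, 7, 3, 11, 10, 5, 12).

D(w) has 22 cells with 11 SE-corners; essential set:

[(1, 5, 0), (3, 5, 1), (3, 7, 2), (5, 1, 0), (5, 3, 1), (5, 5, 2), (5, 7, 3), (7, 3, 2), (7, 5, 3), (9, 10, 8), (10, 5, 4)]


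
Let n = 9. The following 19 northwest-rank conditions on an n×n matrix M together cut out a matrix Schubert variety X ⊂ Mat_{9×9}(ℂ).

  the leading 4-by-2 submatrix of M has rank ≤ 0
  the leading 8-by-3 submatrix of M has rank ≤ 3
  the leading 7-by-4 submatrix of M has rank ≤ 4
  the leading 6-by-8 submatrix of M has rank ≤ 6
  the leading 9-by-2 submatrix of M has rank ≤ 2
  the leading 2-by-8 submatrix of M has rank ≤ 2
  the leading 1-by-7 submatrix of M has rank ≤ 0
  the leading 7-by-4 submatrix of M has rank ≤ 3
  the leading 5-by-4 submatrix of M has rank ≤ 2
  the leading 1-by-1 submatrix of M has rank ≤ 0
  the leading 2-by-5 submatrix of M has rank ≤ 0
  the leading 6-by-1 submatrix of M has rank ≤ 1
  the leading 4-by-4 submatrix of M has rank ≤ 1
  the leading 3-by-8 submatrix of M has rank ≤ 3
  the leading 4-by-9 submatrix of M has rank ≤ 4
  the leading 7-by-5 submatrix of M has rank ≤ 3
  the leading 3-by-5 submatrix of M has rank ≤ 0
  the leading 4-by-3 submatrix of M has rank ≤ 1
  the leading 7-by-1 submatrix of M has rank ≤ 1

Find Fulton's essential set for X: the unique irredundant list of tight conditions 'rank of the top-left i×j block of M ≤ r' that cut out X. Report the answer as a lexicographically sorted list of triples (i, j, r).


The tightest implied rank at each (i,j), from the 19 conditions:

  R[1]: 0 | 0 | 0 | 0 | 0 | 0 | 0 | 1 | 1
  R[2]: 0 | 0 | 0 | 0 | 0 | 1 | 1 | 2 | 2
  R[3]: 0 | 0 | 0 | 0 | 0 | 1 | 2 | 3 | 3
  R[4]: 0 | 0 | 1 | 1 | 1 | 2 | 3 | 4 | 4
  R[5]: 1 | 1 | 2 | 2 | 2 | 3 | 4 | 5 | 5
  R[6]: 1 | 2 | 3 | 3 | 3 | 4 | 5 | 6 | 6
  R[7]: 1 | 2 | 3 | 3 | 3 | 4 | 5 | 6 | 7
  R[8]: 1 | 2 | 3 | 4 | 4 | 5 | 6 | 7 | 8
  R[9]: 1 | 2 | 3 | 4 | 5 | 6 | 7 | 8 | 9

the unique w with this rank table is (8, 6, 7, 3, 1, 2, 9, 4, 5).

Rothe diagram D(w) (21 cells), 4 SE-corners (essential conditions):

[(1, 7, 0), (3, 5, 0), (4, 2, 0), (7, 5, 3)]


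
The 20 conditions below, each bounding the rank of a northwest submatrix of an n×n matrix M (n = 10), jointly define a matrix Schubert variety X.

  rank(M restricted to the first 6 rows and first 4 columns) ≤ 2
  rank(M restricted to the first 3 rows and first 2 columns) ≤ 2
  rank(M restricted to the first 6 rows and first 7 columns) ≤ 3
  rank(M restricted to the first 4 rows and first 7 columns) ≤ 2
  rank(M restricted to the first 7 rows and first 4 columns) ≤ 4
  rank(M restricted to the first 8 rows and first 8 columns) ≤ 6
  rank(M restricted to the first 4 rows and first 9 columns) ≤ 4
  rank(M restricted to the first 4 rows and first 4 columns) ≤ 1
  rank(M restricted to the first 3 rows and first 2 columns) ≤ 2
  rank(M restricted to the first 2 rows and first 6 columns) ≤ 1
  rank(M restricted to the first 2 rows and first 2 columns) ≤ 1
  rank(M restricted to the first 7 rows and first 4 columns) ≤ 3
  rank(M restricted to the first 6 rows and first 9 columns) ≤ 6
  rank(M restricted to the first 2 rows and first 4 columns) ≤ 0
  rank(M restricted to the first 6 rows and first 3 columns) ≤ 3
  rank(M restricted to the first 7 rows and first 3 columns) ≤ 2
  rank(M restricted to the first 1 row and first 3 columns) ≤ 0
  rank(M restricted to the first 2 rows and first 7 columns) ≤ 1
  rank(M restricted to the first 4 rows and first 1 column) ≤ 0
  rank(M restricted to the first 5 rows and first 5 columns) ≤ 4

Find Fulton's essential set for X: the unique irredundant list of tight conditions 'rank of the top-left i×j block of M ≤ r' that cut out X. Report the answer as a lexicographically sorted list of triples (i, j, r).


The tightest implied rank at each (i,j), from the 20 conditions:

  i=1: 0  0  0  0  1  1  1  1  1  1
  i=2: 0  0  0  0  1  1  1  2  2  2
  i=3: 0  1  1  1  2  2  2  3  3  3
  i=4: 0  1  1  1  2  2  2  3  4  4
  i=5: 1  2  2  2  3  3  3  4  5  5
  i=6: 1  2  2  2  3  3  3  4  5  6
  i=7: 1  2  2  3  4  4  4  5  6  7
  i=8: 1  2  3  4  5  5  5  6  7  8
  i=9: 1  2  3  4  5  6  6  7  8  9
  i=10: 1  2  3  4  5  6  7  8  9  10

giving w = (5, 8, 2, 9, 1, 10, 4, 3, 6, 7) via Δ²R.

Rothe diagram D(w) (21 cells), 8 SE-corners (essential conditions):

[(2, 4, 0), (2, 7, 1), (4, 1, 0), (4, 4, 1), (4, 7, 2), (6, 4, 2), (6, 7, 3), (7, 3, 2)]


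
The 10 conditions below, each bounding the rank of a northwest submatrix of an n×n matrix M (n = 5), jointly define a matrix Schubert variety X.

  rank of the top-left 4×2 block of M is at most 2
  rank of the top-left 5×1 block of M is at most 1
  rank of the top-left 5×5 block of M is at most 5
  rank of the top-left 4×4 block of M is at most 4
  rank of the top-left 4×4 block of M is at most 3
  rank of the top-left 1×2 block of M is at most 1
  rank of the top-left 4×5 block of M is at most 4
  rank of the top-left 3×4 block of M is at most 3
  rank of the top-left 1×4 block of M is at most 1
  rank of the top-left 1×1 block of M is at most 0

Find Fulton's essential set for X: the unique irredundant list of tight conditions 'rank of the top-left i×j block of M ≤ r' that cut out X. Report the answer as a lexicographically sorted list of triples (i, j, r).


Rank table r_w(5×5) implied by the 10 constraints:

  R[1]: 0 | 1 | 1 | 1 | 1
  R[2]: 1 | 2 | 2 | 2 | 2
  R[3]: 1 | 2 | 3 | 3 | 3
  R[4]: 1 | 2 | 3 | 3 | 4
  R[5]: 1 | 2 | 3 | 4 | 5

hence w(1..5) = (2, 1, 3, 5, 4).

D(w) has 2 cells with 2 SE-corners; essential set:

[(1, 1, 0), (4, 4, 3)]


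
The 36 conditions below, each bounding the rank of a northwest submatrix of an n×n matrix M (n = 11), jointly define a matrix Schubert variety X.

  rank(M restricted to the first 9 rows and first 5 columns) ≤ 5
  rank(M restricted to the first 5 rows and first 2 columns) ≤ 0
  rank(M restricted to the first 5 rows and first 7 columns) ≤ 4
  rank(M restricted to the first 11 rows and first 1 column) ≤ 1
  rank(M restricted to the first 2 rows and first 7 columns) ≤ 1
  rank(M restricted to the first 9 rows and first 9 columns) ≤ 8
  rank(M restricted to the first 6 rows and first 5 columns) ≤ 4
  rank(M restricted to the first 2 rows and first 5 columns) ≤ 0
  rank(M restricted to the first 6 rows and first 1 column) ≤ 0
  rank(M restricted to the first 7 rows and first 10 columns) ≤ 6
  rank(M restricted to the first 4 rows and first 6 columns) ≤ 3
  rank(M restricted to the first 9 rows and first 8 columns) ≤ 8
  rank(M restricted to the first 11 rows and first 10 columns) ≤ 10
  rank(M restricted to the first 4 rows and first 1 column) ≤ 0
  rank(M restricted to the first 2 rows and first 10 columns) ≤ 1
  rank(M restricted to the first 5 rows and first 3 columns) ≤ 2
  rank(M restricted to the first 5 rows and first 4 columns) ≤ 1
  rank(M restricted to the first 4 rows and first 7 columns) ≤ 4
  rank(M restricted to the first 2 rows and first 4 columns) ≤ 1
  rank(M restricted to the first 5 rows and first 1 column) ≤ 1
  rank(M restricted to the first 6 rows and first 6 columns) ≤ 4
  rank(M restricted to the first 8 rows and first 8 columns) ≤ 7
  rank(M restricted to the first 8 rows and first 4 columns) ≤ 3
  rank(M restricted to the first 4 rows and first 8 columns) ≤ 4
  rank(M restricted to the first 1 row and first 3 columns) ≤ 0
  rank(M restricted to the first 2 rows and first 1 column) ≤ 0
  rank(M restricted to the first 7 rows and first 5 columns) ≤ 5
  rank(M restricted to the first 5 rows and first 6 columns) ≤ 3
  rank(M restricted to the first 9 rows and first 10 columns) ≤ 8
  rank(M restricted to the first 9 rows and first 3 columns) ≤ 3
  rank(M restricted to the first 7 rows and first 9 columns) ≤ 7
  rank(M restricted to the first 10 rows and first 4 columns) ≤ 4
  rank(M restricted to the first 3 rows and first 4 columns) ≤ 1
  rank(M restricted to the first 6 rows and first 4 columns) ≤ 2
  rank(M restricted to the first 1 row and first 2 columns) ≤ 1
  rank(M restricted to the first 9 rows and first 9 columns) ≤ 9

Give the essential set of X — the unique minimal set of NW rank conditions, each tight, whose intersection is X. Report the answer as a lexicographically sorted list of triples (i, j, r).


Recovering R(i,j) via the rank-extension bound from the 36 conditions:

  i=1: 0  0  0  0  0  1  1  1  1  1  1
  i=2: 0  0  0  0  0  1  1  1  1  1  2
  i=3: 0  0  1  1  1  2  2  2  2  2  3
  i=4: 0  0  1  1  2  3  3  3  3  3  4
  i=5: 0  0  1  1  2  3  4  4  4  4  5
  i=6: 0  1  2  2  3  4  5  5  5  5  6
  i=7: 1  2  3  3  4  5  6  6  6  6  7
  i=8: 1  2  3  3  4  5  6  7  7  7  8
  i=9: 1  2  3  4  5  6  7  8  8  8  9
  i=10: 1  2  3  4  5  6  7  8  9  9  10
  i=11: 1  2  3  4  5  6  7  8  9  10  11

so w = (6, 11, 3, 5, 7, 2, 1, 8, 4, 9, 10).

ℓ(w)=24; the 6 essential cells (i,j,r):

[(2, 5, 0), (2, 10, 1), (5, 2, 0), (5, 4, 1), (6, 1, 0), (8, 4, 3)]


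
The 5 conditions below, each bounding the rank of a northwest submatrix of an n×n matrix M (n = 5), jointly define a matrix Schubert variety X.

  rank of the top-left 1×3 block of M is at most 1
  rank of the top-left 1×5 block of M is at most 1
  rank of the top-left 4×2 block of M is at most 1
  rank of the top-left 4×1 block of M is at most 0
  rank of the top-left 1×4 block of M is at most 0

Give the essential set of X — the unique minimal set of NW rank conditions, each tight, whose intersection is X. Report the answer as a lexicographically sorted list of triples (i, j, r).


Recovering R(i,j) via the rank-extension bound from the 5 conditions:

  i=1: 0  0  0  0  1
  i=2: 0  1  1  1  2
  i=3: 0  1  2  2  3
  i=4: 0  1  2  3  4
  i=5: 1  2  3  4  5

the unique w with this rank table is (5, 2, 3, 4, 1).

Rothe diagram D(w) (7 cells), 2 SE-corners (essential conditions):

[(1, 4, 0), (4, 1, 0)]


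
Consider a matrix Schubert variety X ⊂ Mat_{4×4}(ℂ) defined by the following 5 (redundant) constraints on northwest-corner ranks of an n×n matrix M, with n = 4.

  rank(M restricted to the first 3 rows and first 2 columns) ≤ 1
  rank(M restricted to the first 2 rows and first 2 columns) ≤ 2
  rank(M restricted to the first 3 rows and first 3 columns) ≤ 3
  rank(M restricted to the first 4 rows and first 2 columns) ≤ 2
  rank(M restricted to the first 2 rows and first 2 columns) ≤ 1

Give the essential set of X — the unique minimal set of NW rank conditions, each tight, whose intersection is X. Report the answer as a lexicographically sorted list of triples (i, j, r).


Recovering R(i,j) via the rank-extension bound from the 5 conditions:

  R[1]: 1  1  1  1
  R[2]: 1  1  2  2
  R[3]: 1  1  2  3
  R[4]: 1  2  3  4

hence w(1..4) = (1, 3, 4, 2).

Rothe diagram D(w) (2 cells), 1 SE-corner (essential condition):

[(3, 2, 1)]


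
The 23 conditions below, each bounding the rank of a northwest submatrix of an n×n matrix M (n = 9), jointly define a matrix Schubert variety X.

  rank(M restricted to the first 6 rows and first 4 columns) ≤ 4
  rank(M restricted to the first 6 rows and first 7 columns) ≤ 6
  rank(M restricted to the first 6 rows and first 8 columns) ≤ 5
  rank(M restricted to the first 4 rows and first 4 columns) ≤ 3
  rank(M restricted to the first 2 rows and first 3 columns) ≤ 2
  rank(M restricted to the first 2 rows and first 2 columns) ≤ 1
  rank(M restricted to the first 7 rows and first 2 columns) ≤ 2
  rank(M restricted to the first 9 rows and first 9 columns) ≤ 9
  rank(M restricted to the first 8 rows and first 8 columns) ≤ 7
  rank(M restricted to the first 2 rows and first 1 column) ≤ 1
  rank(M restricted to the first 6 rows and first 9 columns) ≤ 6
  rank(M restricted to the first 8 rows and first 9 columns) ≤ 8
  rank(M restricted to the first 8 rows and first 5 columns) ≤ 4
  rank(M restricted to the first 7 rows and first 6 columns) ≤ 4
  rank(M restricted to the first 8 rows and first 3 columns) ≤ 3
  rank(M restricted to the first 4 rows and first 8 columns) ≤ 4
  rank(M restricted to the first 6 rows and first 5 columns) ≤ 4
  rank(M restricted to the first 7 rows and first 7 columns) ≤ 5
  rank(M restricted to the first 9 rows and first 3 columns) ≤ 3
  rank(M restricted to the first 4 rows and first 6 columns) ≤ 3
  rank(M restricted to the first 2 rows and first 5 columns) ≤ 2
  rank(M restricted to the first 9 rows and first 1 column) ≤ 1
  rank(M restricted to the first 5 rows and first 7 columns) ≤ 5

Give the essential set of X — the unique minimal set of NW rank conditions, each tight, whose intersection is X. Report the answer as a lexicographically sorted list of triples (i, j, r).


Recovering R(i,j) via the rank-extension bound from the 23 conditions:

  R[1]: 1, 1, 1, 1, 1, 1, 1, 1, 1
  R[2]: 1, 1, 2, 2, 2, 2, 2, 2, 2
  R[3]: 1, 2, 3, 3, 3, 3, 3, 3, 3
  R[4]: 1, 2, 3, 3, 3, 3, 4, 4, 4
  R[5]: 1, 2, 3, 4, 4, 4, 5, 5, 5
  R[6]: 1, 2, 3, 4, 4, 4, 5, 5, 6
  R[7]: 1, 2, 3, 4, 4, 4, 5, 6, 7
  R[8]: 1, 2, 3, 4, 4, 5, 6, 7, 8
  R[9]: 1, 2, 3, 4, 5, 6, 7, 8, 9

hence w(1..9) = (1, 3, 2, 7, 4, 9, 8, 6, 5).

Fulton essential set (5 of the 10 Rothe cells):

[(2, 2, 1), (4, 6, 3), (6, 8, 5), (7, 6, 4), (8, 5, 4)]
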